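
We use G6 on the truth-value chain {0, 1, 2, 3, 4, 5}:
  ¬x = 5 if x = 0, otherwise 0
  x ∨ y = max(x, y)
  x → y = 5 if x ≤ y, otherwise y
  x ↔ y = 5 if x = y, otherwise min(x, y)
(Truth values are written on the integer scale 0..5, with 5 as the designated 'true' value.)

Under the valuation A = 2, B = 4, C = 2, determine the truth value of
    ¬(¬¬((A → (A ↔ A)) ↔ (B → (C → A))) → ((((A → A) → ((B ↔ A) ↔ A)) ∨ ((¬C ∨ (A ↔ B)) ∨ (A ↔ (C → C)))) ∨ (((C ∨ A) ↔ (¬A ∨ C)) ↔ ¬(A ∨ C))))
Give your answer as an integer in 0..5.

0

A ↔ A = 2 ↔ 2 = 5
A → (A ↔ A) = 2 → 5 = 5
C → A = 2 → 2 = 5
B → (C → A) = 4 → 5 = 5
(A → (A ↔ A)) ↔ (B → (C → A)) = 5 ↔ 5 = 5
¬((A → (A ↔ A)) ↔ (B → (C → A))) = ¬5 = 0
¬¬((A → (A ↔ A)) ↔ (B → (C → A))) = ¬0 = 5
A → A = 2 → 2 = 5
B ↔ A = 4 ↔ 2 = 2
(B ↔ A) ↔ A = 2 ↔ 2 = 5
(A → A) → ((B ↔ A) ↔ A) = 5 → 5 = 5
¬C = ¬2 = 0
A ↔ B = 2 ↔ 4 = 2
¬C ∨ (A ↔ B) = 0 ∨ 2 = 2
C → C = 2 → 2 = 5
A ↔ (C → C) = 2 ↔ 5 = 2
(¬C ∨ (A ↔ B)) ∨ (A ↔ (C → C)) = 2 ∨ 2 = 2
((A → A) → ((B ↔ A) ↔ A)) ∨ ((¬C ∨ (A ↔ B)) ∨ (A ↔ (C → C))) = 5 ∨ 2 = 5
C ∨ A = 2 ∨ 2 = 2
¬A = ¬2 = 0
¬A ∨ C = 0 ∨ 2 = 2
(C ∨ A) ↔ (¬A ∨ C) = 2 ↔ 2 = 5
A ∨ C = 2 ∨ 2 = 2
¬(A ∨ C) = ¬2 = 0
((C ∨ A) ↔ (¬A ∨ C)) ↔ ¬(A ∨ C) = 5 ↔ 0 = 0
(((A → A) → ((B ↔ A) ↔ A)) ∨ ((¬C ∨ (A ↔ B)) ∨ (A ↔ (C → C)))) ∨ (((C ∨ A) ↔ (¬A ∨ C)) ↔ ¬(A ∨ C)) = 5 ∨ 0 = 5
¬¬((A → (A ↔ A)) ↔ (B → (C → A))) → ((((A → A) → ((B ↔ A) ↔ A)) ∨ ((¬C ∨ (A ↔ B)) ∨ (A ↔ (C → C)))) ∨ (((C ∨ A) ↔ (¬A ∨ C)) ↔ ¬(A ∨ C))) = 5 → 5 = 5
¬(¬¬((A → (A ↔ A)) ↔ (B → (C → A))) → ((((A → A) → ((B ↔ A) ↔ A)) ∨ ((¬C ∨ (A ↔ B)) ∨ (A ↔ (C → C)))) ∨ (((C ∨ A) ↔ (¬A ∨ C)) ↔ ¬(A ∨ C)))) = ¬5 = 0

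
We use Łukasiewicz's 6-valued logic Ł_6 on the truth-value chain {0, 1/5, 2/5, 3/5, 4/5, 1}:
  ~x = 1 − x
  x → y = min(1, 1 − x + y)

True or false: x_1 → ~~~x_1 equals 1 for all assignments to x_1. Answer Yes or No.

Counterexample: take x_1 = 3/5.
~x_1 = ~3/5 = 2/5
~~x_1 = ~2/5 = 3/5
~~~x_1 = ~3/5 = 2/5
x_1 → ~~~x_1 = 3/5 → 2/5 = 4/5
This gives 4/5 ≠ 1.

No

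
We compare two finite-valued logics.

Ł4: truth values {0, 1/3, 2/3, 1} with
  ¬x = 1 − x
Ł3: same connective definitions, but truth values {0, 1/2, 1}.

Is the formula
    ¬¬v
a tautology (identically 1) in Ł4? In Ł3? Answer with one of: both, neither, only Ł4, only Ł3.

In Ł4: at v = 0 the value is 0 — not a tautology.
In Ł3: at v = 0 the value is 0 — not a tautology.

neither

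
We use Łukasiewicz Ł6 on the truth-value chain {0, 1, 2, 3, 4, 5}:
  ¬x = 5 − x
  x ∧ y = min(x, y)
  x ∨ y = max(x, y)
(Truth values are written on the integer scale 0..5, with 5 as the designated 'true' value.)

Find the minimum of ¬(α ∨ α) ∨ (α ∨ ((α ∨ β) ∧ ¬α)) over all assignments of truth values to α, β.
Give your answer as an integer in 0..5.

3

Take α = 2, β = 0:
α ∨ α = 2 ∨ 2 = 2
¬(α ∨ α) = ¬2 = 3
α ∨ β = 2 ∨ 0 = 2
¬α = ¬2 = 3
(α ∨ β) ∧ ¬α = 2 ∧ 3 = 2
α ∨ ((α ∨ β) ∧ ¬α) = 2 ∨ 2 = 2
¬(α ∨ α) ∨ (α ∨ ((α ∨ β) ∧ ¬α)) = 3 ∨ 2 = 3
No assignment yields a value below 3, so this is the minimum.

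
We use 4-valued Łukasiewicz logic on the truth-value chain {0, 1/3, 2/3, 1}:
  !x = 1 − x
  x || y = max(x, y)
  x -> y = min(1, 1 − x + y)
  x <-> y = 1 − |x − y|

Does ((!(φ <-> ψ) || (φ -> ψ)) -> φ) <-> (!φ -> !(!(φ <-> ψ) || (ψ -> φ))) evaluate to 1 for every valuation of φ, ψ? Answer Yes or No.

No

Counterexample: take φ = 0, ψ = 1/3.
φ <-> ψ = 0 <-> 1/3 = 2/3
!(φ <-> ψ) = !2/3 = 1/3
φ -> ψ = 0 -> 1/3 = 1
!(φ <-> ψ) || (φ -> ψ) = 1/3 || 1 = 1
(!(φ <-> ψ) || (φ -> ψ)) -> φ = 1 -> 0 = 0
!φ = !0 = 1
φ <-> ψ = 0 <-> 1/3 = 2/3
!(φ <-> ψ) = !2/3 = 1/3
ψ -> φ = 1/3 -> 0 = 2/3
!(φ <-> ψ) || (ψ -> φ) = 1/3 || 2/3 = 2/3
!(!(φ <-> ψ) || (ψ -> φ)) = !2/3 = 1/3
!φ -> !(!(φ <-> ψ) || (ψ -> φ)) = 1 -> 1/3 = 1/3
((!(φ <-> ψ) || (φ -> ψ)) -> φ) <-> (!φ -> !(!(φ <-> ψ) || (ψ -> φ))) = 0 <-> 1/3 = 2/3
This gives 2/3 ≠ 1.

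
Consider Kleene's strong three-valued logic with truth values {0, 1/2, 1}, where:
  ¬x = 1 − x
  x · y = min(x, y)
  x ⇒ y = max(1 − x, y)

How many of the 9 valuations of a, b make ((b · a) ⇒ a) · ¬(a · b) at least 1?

a = 0, b = 0 ↦ 1  ≥
a = 0, b = 1/2 ↦ 1  ≥
a = 0, b = 1 ↦ 1  ≥
a = 1/2, b = 0 ↦ 1  ≥
a = 1/2, b = 1/2 ↦ 1/2  <
a = 1/2, b = 1 ↦ 1/2  <
a = 1, b = 0 ↦ 1  ≥
a = 1, b = 1/2 ↦ 1/2  <
a = 1, b = 1 ↦ 0  <
So 5 of the 9 assignments meet the threshold.

5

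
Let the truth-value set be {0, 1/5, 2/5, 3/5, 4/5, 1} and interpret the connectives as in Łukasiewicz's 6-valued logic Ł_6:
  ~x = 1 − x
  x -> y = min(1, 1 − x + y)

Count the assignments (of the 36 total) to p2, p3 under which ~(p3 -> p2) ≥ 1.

value 1: 1 assignment (counts)
value 4/5: 2 assignments
value 3/5: 3 assignments
value 2/5: 4 assignments
value 1/5: 5 assignments
value 0: 21 assignments
So 1 of the 36 assignments meets the threshold.

1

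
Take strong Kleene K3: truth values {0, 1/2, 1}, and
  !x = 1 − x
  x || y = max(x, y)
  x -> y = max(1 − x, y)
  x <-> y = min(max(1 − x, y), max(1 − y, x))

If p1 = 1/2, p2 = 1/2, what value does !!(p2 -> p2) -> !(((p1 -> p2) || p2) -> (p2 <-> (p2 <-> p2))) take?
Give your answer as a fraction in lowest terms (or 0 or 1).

1/2

p2 -> p2 = 1/2 -> 1/2 = 1/2
!(p2 -> p2) = !1/2 = 1/2
!!(p2 -> p2) = !1/2 = 1/2
p1 -> p2 = 1/2 -> 1/2 = 1/2
(p1 -> p2) || p2 = 1/2 || 1/2 = 1/2
p2 <-> p2 = 1/2 <-> 1/2 = 1/2
p2 <-> (p2 <-> p2) = 1/2 <-> 1/2 = 1/2
((p1 -> p2) || p2) -> (p2 <-> (p2 <-> p2)) = 1/2 -> 1/2 = 1/2
!(((p1 -> p2) || p2) -> (p2 <-> (p2 <-> p2))) = !1/2 = 1/2
!!(p2 -> p2) -> !(((p1 -> p2) || p2) -> (p2 <-> (p2 <-> p2))) = 1/2 -> 1/2 = 1/2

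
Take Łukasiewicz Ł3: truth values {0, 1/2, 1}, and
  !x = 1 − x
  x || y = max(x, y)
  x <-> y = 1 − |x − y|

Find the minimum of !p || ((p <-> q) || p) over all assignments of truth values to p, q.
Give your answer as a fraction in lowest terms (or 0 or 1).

Take p = 1/2, q = 0:
!p = !1/2 = 1/2
p <-> q = 1/2 <-> 0 = 1/2
(p <-> q) || p = 1/2 || 1/2 = 1/2
!p || ((p <-> q) || p) = 1/2 || 1/2 = 1/2
No assignment yields a value below 1/2, so this is the minimum.

1/2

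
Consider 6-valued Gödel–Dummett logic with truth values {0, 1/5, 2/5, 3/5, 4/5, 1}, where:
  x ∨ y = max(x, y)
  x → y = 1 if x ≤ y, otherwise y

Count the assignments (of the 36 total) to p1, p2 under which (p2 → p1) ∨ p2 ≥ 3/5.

33

value 1: 26 assignments (counts)
value 4/5: 4 assignments (counts)
value 3/5: 3 assignments (counts)
value 2/5: 2 assignments
value 1/5: 1 assignment
So 33 of the 36 assignments meet the threshold.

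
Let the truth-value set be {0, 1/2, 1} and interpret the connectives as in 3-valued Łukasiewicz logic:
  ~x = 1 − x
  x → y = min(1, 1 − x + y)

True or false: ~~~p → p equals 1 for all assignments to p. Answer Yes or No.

No

Counterexample: take p = 0.
~p = ~0 = 1
~~p = ~1 = 0
~~~p = ~0 = 1
~~~p → p = 1 → 0 = 0
This gives 0 ≠ 1.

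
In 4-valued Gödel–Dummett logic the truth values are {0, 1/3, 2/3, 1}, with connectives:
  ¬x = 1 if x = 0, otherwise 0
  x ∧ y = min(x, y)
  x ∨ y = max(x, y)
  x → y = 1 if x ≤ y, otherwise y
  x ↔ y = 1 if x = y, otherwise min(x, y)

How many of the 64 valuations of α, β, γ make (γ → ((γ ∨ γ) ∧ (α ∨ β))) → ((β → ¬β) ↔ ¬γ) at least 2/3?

43

value 1: 43 assignments (counts)
value 0: 21 assignments
So 43 of the 64 assignments meet the threshold.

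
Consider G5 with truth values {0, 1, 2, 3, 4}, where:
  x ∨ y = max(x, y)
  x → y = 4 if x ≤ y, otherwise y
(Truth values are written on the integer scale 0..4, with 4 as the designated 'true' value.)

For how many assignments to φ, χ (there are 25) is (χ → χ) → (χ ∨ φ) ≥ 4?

value 4: 9 assignments (counts)
value 3: 7 assignments
value 2: 5 assignments
value 1: 3 assignments
value 0: 1 assignment
So 9 of the 25 assignments meet the threshold.

9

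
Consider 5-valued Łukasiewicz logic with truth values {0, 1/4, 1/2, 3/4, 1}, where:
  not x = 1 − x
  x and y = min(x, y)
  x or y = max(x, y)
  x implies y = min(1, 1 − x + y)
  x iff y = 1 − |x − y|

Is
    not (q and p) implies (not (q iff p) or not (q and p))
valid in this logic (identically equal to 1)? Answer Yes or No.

Yes

At p = 3/4, q = 0, for instance:
q and p = 0 and 3/4 = 0
not (q and p) = not 0 = 1
q iff p = 0 iff 3/4 = 1/4
not (q iff p) = not 1/4 = 3/4
not (q iff p) or not (q and p) = 3/4 or 1 = 1
not (q and p) implies (not (q iff p) or not (q and p)) = 1 implies 1 = 1
and checking the remaining 24 assignments likewise gives ≥ 1 in every case.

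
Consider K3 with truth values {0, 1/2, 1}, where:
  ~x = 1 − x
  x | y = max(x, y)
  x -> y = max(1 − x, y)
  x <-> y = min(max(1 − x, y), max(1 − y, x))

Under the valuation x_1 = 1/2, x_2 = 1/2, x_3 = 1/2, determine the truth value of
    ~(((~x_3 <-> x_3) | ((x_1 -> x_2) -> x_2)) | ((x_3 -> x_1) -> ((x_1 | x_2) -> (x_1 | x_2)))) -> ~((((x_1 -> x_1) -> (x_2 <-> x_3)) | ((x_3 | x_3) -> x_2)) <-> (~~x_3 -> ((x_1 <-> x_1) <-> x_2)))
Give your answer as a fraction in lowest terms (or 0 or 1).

~x_3 = ~1/2 = 1/2
~x_3 <-> x_3 = 1/2 <-> 1/2 = 1/2
x_1 -> x_2 = 1/2 -> 1/2 = 1/2
(x_1 -> x_2) -> x_2 = 1/2 -> 1/2 = 1/2
(~x_3 <-> x_3) | ((x_1 -> x_2) -> x_2) = 1/2 | 1/2 = 1/2
x_3 -> x_1 = 1/2 -> 1/2 = 1/2
x_1 | x_2 = 1/2 | 1/2 = 1/2
x_1 | x_2 = 1/2 | 1/2 = 1/2
(x_1 | x_2) -> (x_1 | x_2) = 1/2 -> 1/2 = 1/2
(x_3 -> x_1) -> ((x_1 | x_2) -> (x_1 | x_2)) = 1/2 -> 1/2 = 1/2
((~x_3 <-> x_3) | ((x_1 -> x_2) -> x_2)) | ((x_3 -> x_1) -> ((x_1 | x_2) -> (x_1 | x_2))) = 1/2 | 1/2 = 1/2
~(((~x_3 <-> x_3) | ((x_1 -> x_2) -> x_2)) | ((x_3 -> x_1) -> ((x_1 | x_2) -> (x_1 | x_2)))) = ~1/2 = 1/2
x_1 -> x_1 = 1/2 -> 1/2 = 1/2
x_2 <-> x_3 = 1/2 <-> 1/2 = 1/2
(x_1 -> x_1) -> (x_2 <-> x_3) = 1/2 -> 1/2 = 1/2
x_3 | x_3 = 1/2 | 1/2 = 1/2
(x_3 | x_3) -> x_2 = 1/2 -> 1/2 = 1/2
((x_1 -> x_1) -> (x_2 <-> x_3)) | ((x_3 | x_3) -> x_2) = 1/2 | 1/2 = 1/2
~x_3 = ~1/2 = 1/2
~~x_3 = ~1/2 = 1/2
x_1 <-> x_1 = 1/2 <-> 1/2 = 1/2
(x_1 <-> x_1) <-> x_2 = 1/2 <-> 1/2 = 1/2
~~x_3 -> ((x_1 <-> x_1) <-> x_2) = 1/2 -> 1/2 = 1/2
(((x_1 -> x_1) -> (x_2 <-> x_3)) | ((x_3 | x_3) -> x_2)) <-> (~~x_3 -> ((x_1 <-> x_1) <-> x_2)) = 1/2 <-> 1/2 = 1/2
~((((x_1 -> x_1) -> (x_2 <-> x_3)) | ((x_3 | x_3) -> x_2)) <-> (~~x_3 -> ((x_1 <-> x_1) <-> x_2))) = ~1/2 = 1/2
~(((~x_3 <-> x_3) | ((x_1 -> x_2) -> x_2)) | ((x_3 -> x_1) -> ((x_1 | x_2) -> (x_1 | x_2)))) -> ~((((x_1 -> x_1) -> (x_2 <-> x_3)) | ((x_3 | x_3) -> x_2)) <-> (~~x_3 -> ((x_1 <-> x_1) <-> x_2))) = 1/2 -> 1/2 = 1/2

1/2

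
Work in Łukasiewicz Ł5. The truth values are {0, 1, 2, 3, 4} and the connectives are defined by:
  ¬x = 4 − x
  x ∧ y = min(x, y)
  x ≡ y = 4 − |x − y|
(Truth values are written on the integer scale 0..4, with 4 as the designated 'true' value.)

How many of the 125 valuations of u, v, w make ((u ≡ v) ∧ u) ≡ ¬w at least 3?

68

value 4: 25 assignments (counts)
value 3: 43 assignments (counts)
value 2: 32 assignments
value 1: 18 assignments
value 0: 7 assignments
So 68 of the 125 assignments meet the threshold.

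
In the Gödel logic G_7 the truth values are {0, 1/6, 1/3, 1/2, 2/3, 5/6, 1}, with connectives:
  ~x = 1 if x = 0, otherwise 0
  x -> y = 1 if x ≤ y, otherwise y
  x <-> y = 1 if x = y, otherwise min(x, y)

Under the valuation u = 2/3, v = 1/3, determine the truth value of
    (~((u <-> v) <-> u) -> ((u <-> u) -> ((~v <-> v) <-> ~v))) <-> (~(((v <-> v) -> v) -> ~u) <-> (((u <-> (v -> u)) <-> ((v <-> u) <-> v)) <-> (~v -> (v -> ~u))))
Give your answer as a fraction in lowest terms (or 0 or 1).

2/3

u <-> v = 2/3 <-> 1/3 = 1/3
(u <-> v) <-> u = 1/3 <-> 2/3 = 1/3
~((u <-> v) <-> u) = ~1/3 = 0
u <-> u = 2/3 <-> 2/3 = 1
~v = ~1/3 = 0
~v <-> v = 0 <-> 1/3 = 0
~v = ~1/3 = 0
(~v <-> v) <-> ~v = 0 <-> 0 = 1
(u <-> u) -> ((~v <-> v) <-> ~v) = 1 -> 1 = 1
~((u <-> v) <-> u) -> ((u <-> u) -> ((~v <-> v) <-> ~v)) = 0 -> 1 = 1
v <-> v = 1/3 <-> 1/3 = 1
(v <-> v) -> v = 1 -> 1/3 = 1/3
~u = ~2/3 = 0
((v <-> v) -> v) -> ~u = 1/3 -> 0 = 0
~(((v <-> v) -> v) -> ~u) = ~0 = 1
v -> u = 1/3 -> 2/3 = 1
u <-> (v -> u) = 2/3 <-> 1 = 2/3
v <-> u = 1/3 <-> 2/3 = 1/3
(v <-> u) <-> v = 1/3 <-> 1/3 = 1
(u <-> (v -> u)) <-> ((v <-> u) <-> v) = 2/3 <-> 1 = 2/3
~v = ~1/3 = 0
~u = ~2/3 = 0
v -> ~u = 1/3 -> 0 = 0
~v -> (v -> ~u) = 0 -> 0 = 1
((u <-> (v -> u)) <-> ((v <-> u) <-> v)) <-> (~v -> (v -> ~u)) = 2/3 <-> 1 = 2/3
~(((v <-> v) -> v) -> ~u) <-> (((u <-> (v -> u)) <-> ((v <-> u) <-> v)) <-> (~v -> (v -> ~u))) = 1 <-> 2/3 = 2/3
(~((u <-> v) <-> u) -> ((u <-> u) -> ((~v <-> v) <-> ~v))) <-> (~(((v <-> v) -> v) -> ~u) <-> (((u <-> (v -> u)) <-> ((v <-> u) <-> v)) <-> (~v -> (v -> ~u)))) = 1 <-> 2/3 = 2/3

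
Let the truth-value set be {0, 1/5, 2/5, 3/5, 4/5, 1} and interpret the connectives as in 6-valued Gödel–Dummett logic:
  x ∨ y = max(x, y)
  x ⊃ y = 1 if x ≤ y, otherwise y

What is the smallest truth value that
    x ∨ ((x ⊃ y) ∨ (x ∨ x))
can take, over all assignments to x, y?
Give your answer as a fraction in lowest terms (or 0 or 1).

Take x = 1/5, y = 0:
x ⊃ y = 1/5 ⊃ 0 = 0
x ∨ x = 1/5 ∨ 1/5 = 1/5
(x ⊃ y) ∨ (x ∨ x) = 0 ∨ 1/5 = 1/5
x ∨ ((x ⊃ y) ∨ (x ∨ x)) = 1/5 ∨ 1/5 = 1/5
No assignment yields a value below 1/5, so this is the minimum.

1/5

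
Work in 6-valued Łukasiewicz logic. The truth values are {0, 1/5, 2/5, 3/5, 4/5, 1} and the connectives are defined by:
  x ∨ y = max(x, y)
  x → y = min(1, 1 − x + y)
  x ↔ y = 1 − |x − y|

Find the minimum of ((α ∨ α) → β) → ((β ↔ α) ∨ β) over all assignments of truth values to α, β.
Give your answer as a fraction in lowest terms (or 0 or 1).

3/5

Take α = 0, β = 2/5:
α ∨ α = 0 ∨ 0 = 0
(α ∨ α) → β = 0 → 2/5 = 1
β ↔ α = 2/5 ↔ 0 = 3/5
(β ↔ α) ∨ β = 3/5 ∨ 2/5 = 3/5
((α ∨ α) → β) → ((β ↔ α) ∨ β) = 1 → 3/5 = 3/5
No assignment yields a value below 3/5, so this is the minimum.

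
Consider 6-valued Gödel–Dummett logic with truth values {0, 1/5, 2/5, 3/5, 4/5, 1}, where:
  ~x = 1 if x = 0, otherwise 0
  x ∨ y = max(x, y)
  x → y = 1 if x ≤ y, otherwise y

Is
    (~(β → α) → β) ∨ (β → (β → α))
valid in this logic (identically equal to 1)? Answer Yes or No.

No

Counterexample: take α = 0, β = 1/5.
β → α = 1/5 → 0 = 0
~(β → α) = ~0 = 1
~(β → α) → β = 1 → 1/5 = 1/5
β → α = 1/5 → 0 = 0
β → (β → α) = 1/5 → 0 = 0
(~(β → α) → β) ∨ (β → (β → α)) = 1/5 ∨ 0 = 1/5
This gives 1/5 ≠ 1.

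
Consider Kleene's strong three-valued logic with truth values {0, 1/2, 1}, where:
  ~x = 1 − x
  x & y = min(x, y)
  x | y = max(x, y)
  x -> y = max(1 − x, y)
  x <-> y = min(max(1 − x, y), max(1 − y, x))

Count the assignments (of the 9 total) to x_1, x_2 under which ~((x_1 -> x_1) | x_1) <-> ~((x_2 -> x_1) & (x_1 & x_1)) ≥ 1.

x_1 = 0, x_2 = 0 ↦ 0  <
x_1 = 0, x_2 = 1/2 ↦ 0  <
x_1 = 0, x_2 = 1 ↦ 0  <
x_1 = 1/2, x_2 = 0 ↦ 1/2  <
x_1 = 1/2, x_2 = 1/2 ↦ 1/2  <
x_1 = 1/2, x_2 = 1 ↦ 1/2  <
x_1 = 1, x_2 = 0 ↦ 1  ≥
x_1 = 1, x_2 = 1/2 ↦ 1  ≥
x_1 = 1, x_2 = 1 ↦ 1  ≥
So 3 of the 9 assignments meet the threshold.

3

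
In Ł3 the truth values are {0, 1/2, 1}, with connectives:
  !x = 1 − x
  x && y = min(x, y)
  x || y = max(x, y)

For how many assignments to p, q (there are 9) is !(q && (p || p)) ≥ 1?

p = 0, q = 0 ↦ 1  ≥
p = 0, q = 1/2 ↦ 1  ≥
p = 0, q = 1 ↦ 1  ≥
p = 1/2, q = 0 ↦ 1  ≥
p = 1/2, q = 1/2 ↦ 1/2  <
p = 1/2, q = 1 ↦ 1/2  <
p = 1, q = 0 ↦ 1  ≥
p = 1, q = 1/2 ↦ 1/2  <
p = 1, q = 1 ↦ 0  <
So 5 of the 9 assignments meet the threshold.

5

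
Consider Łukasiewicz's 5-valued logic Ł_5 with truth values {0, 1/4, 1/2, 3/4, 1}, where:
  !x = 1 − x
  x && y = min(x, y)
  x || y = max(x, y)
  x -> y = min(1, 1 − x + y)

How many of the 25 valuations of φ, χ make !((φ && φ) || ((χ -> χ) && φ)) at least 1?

5

value 1: 5 assignments (counts)
value 3/4: 5 assignments
value 1/2: 5 assignments
value 1/4: 5 assignments
value 0: 5 assignments
So 5 of the 25 assignments meet the threshold.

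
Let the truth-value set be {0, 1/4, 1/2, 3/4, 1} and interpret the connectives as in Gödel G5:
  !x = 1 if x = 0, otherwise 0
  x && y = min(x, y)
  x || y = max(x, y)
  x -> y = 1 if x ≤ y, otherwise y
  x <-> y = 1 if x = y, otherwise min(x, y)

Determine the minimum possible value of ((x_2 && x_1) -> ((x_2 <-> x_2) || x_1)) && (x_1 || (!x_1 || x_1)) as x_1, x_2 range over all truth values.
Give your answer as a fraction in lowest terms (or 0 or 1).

Take x_1 = 1/4, x_2 = 0:
x_2 && x_1 = 0 && 1/4 = 0
x_2 <-> x_2 = 0 <-> 0 = 1
(x_2 <-> x_2) || x_1 = 1 || 1/4 = 1
(x_2 && x_1) -> ((x_2 <-> x_2) || x_1) = 0 -> 1 = 1
!x_1 = !1/4 = 0
!x_1 || x_1 = 0 || 1/4 = 1/4
x_1 || (!x_1 || x_1) = 1/4 || 1/4 = 1/4
((x_2 && x_1) -> ((x_2 <-> x_2) || x_1)) && (x_1 || (!x_1 || x_1)) = 1 && 1/4 = 1/4
No assignment yields a value below 1/4, so this is the minimum.

1/4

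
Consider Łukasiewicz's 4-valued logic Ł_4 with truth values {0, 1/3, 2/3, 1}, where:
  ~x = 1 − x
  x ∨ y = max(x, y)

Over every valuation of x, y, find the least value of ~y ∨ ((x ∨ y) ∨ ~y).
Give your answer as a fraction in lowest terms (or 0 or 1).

Take x = 0, y = 1/3:
~y = ~1/3 = 2/3
x ∨ y = 0 ∨ 1/3 = 1/3
~y = ~1/3 = 2/3
(x ∨ y) ∨ ~y = 1/3 ∨ 2/3 = 2/3
~y ∨ ((x ∨ y) ∨ ~y) = 2/3 ∨ 2/3 = 2/3
No assignment yields a value below 2/3, so this is the minimum.

2/3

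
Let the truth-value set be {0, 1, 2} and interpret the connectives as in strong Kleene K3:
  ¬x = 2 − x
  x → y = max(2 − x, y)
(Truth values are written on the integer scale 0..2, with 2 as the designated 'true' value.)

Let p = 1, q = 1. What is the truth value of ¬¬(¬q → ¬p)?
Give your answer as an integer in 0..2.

1

¬q = ¬1 = 1
¬p = ¬1 = 1
¬q → ¬p = 1 → 1 = 1
¬(¬q → ¬p) = ¬1 = 1
¬¬(¬q → ¬p) = ¬1 = 1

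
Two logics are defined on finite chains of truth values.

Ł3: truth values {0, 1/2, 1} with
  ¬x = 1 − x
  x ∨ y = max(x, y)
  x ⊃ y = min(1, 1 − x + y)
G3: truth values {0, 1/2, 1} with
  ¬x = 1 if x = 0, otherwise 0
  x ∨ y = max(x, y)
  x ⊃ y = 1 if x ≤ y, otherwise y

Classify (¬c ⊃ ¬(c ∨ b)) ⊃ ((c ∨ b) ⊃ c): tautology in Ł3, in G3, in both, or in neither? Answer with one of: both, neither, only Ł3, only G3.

only Ł3

In Ł3: every assignment gives 1 — tautology.
In G3: at b = 1, c = 1/2 the value is 1/2 — not a tautology.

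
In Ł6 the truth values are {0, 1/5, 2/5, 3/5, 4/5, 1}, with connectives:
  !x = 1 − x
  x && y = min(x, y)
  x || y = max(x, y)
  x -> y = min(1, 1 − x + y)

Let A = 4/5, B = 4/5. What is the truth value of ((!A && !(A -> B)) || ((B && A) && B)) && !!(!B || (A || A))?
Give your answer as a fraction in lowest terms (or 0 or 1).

4/5

!A = !4/5 = 1/5
A -> B = 4/5 -> 4/5 = 1
!(A -> B) = !1 = 0
!A && !(A -> B) = 1/5 && 0 = 0
B && A = 4/5 && 4/5 = 4/5
(B && A) && B = 4/5 && 4/5 = 4/5
(!A && !(A -> B)) || ((B && A) && B) = 0 || 4/5 = 4/5
!B = !4/5 = 1/5
A || A = 4/5 || 4/5 = 4/5
!B || (A || A) = 1/5 || 4/5 = 4/5
!(!B || (A || A)) = !4/5 = 1/5
!!(!B || (A || A)) = !1/5 = 4/5
((!A && !(A -> B)) || ((B && A) && B)) && !!(!B || (A || A)) = 4/5 && 4/5 = 4/5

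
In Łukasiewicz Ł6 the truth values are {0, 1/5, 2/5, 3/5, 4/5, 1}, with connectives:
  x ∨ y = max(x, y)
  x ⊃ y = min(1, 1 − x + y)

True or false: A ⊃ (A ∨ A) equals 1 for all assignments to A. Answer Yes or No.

A = 0 ↦ 1
A = 1/5 ↦ 1
A = 2/5 ↦ 1
A = 3/5 ↦ 1
A = 4/5 ↦ 1
A = 1 ↦ 1
Every assignment gives a value ≥ 1.

Yes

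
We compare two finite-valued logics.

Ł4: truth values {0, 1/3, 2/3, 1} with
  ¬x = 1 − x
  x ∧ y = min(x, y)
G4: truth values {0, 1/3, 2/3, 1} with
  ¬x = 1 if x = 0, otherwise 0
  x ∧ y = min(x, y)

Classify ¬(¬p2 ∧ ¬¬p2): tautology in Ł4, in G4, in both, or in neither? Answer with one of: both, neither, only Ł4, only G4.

In Ł4: at p2 = 1/3 the value is 2/3 — not a tautology.
In G4: every assignment gives 1 — tautology.

only G4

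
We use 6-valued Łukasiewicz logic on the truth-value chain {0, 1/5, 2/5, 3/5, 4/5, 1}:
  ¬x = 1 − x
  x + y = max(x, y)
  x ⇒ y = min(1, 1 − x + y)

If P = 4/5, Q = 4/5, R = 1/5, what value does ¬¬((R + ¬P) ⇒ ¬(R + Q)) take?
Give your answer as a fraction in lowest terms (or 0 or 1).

¬P = ¬4/5 = 1/5
R + ¬P = 1/5 + 1/5 = 1/5
R + Q = 1/5 + 4/5 = 4/5
¬(R + Q) = ¬4/5 = 1/5
(R + ¬P) ⇒ ¬(R + Q) = 1/5 ⇒ 1/5 = 1
¬((R + ¬P) ⇒ ¬(R + Q)) = ¬1 = 0
¬¬((R + ¬P) ⇒ ¬(R + Q)) = ¬0 = 1

1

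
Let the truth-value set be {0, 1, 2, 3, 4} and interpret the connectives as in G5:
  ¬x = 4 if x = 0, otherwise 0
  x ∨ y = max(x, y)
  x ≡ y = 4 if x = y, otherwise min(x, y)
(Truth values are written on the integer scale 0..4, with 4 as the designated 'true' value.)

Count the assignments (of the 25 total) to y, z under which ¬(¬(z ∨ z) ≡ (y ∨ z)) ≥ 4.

21

value 4: 21 assignments (counts)
value 0: 4 assignments
So 21 of the 25 assignments meet the threshold.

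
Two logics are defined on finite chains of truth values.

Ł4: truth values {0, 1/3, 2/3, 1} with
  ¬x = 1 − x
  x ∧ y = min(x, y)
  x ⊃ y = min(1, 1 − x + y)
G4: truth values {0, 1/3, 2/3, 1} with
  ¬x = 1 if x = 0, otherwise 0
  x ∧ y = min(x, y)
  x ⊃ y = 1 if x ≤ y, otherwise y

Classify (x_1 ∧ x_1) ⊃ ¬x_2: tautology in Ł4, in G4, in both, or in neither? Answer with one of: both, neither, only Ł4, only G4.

neither

In Ł4: at x_1 = 1/3, x_2 = 1 the value is 2/3 — not a tautology.
In G4: at x_1 = 1/3, x_2 = 1/3 the value is 0 — not a tautology.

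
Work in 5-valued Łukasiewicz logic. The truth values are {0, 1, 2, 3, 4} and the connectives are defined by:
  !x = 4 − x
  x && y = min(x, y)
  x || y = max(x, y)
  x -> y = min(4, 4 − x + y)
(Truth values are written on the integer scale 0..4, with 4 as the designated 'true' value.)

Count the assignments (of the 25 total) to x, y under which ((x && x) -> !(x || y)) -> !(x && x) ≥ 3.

value 4: 13 assignments (counts)
value 3: 9 assignments (counts)
value 2: 3 assignments
So 22 of the 25 assignments meet the threshold.

22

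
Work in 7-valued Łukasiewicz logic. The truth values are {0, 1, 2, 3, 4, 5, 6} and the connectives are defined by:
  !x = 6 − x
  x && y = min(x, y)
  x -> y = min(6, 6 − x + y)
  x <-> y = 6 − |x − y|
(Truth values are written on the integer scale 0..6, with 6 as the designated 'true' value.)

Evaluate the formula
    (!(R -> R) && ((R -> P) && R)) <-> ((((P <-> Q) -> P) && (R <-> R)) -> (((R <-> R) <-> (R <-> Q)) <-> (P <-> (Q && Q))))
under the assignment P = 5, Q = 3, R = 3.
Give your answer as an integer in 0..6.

2

R -> R = 3 -> 3 = 6
!(R -> R) = !6 = 0
R -> P = 3 -> 5 = 6
(R -> P) && R = 6 && 3 = 3
!(R -> R) && ((R -> P) && R) = 0 && 3 = 0
P <-> Q = 5 <-> 3 = 4
(P <-> Q) -> P = 4 -> 5 = 6
R <-> R = 3 <-> 3 = 6
((P <-> Q) -> P) && (R <-> R) = 6 && 6 = 6
R <-> R = 3 <-> 3 = 6
R <-> Q = 3 <-> 3 = 6
(R <-> R) <-> (R <-> Q) = 6 <-> 6 = 6
Q && Q = 3 && 3 = 3
P <-> (Q && Q) = 5 <-> 3 = 4
((R <-> R) <-> (R <-> Q)) <-> (P <-> (Q && Q)) = 6 <-> 4 = 4
(((P <-> Q) -> P) && (R <-> R)) -> (((R <-> R) <-> (R <-> Q)) <-> (P <-> (Q && Q))) = 6 -> 4 = 4
(!(R -> R) && ((R -> P) && R)) <-> ((((P <-> Q) -> P) && (R <-> R)) -> (((R <-> R) <-> (R <-> Q)) <-> (P <-> (Q && Q)))) = 0 <-> 4 = 2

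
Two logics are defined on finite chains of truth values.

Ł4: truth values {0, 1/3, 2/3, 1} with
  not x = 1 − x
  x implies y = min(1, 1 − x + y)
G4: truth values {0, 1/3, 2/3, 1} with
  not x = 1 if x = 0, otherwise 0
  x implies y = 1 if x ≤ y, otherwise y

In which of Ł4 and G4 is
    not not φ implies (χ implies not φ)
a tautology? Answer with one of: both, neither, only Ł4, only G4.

neither

In Ł4: at φ = 2/3, χ = 1 the value is 2/3 — not a tautology.
In G4: at φ = 1/3, χ = 1/3 the value is 0 — not a tautology.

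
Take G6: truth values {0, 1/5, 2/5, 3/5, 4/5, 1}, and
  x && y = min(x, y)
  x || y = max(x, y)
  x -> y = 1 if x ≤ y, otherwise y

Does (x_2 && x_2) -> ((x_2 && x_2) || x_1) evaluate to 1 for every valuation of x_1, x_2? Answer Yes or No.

At x_1 = 3/5, x_2 = 4/5, for instance:
x_2 && x_2 = 4/5 && 4/5 = 4/5
(x_2 && x_2) || x_1 = 4/5 || 3/5 = 4/5
(x_2 && x_2) -> ((x_2 && x_2) || x_1) = 4/5 -> 4/5 = 1
and checking the remaining 35 assignments likewise gives ≥ 1 in every case.

Yes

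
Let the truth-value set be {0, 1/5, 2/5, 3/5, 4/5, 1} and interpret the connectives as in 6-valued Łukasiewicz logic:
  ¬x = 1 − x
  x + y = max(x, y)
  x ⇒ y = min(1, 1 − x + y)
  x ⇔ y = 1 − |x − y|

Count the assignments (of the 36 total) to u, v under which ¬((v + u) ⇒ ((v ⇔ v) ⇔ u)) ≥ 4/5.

3

value 1: 1 assignment (counts)
value 4/5: 2 assignments (counts)
value 3/5: 3 assignments
value 2/5: 4 assignments
value 1/5: 5 assignments
value 0: 21 assignments
So 3 of the 36 assignments meet the threshold.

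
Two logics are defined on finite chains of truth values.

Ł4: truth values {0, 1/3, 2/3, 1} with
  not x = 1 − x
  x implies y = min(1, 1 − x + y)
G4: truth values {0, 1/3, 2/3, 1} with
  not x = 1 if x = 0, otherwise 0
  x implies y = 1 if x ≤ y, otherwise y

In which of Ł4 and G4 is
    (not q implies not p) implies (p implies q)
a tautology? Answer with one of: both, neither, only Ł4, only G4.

only Ł4

In Ł4: every assignment gives 1 — tautology.
In G4: at p = 2/3, q = 1/3 the value is 1/3 — not a tautology.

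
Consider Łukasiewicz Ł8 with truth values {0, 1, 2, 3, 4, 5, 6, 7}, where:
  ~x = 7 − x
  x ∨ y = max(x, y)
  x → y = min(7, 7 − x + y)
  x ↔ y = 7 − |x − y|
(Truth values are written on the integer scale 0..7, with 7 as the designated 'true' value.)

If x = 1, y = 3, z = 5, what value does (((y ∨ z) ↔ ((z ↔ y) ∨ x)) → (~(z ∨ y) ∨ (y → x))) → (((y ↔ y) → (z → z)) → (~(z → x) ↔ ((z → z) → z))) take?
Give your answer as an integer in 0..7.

7

y ∨ z = 3 ∨ 5 = 5
z ↔ y = 5 ↔ 3 = 5
(z ↔ y) ∨ x = 5 ∨ 1 = 5
(y ∨ z) ↔ ((z ↔ y) ∨ x) = 5 ↔ 5 = 7
z ∨ y = 5 ∨ 3 = 5
~(z ∨ y) = ~5 = 2
y → x = 3 → 1 = 5
~(z ∨ y) ∨ (y → x) = 2 ∨ 5 = 5
((y ∨ z) ↔ ((z ↔ y) ∨ x)) → (~(z ∨ y) ∨ (y → x)) = 7 → 5 = 5
y ↔ y = 3 ↔ 3 = 7
z → z = 5 → 5 = 7
(y ↔ y) → (z → z) = 7 → 7 = 7
z → x = 5 → 1 = 3
~(z → x) = ~3 = 4
z → z = 5 → 5 = 7
(z → z) → z = 7 → 5 = 5
~(z → x) ↔ ((z → z) → z) = 4 ↔ 5 = 6
((y ↔ y) → (z → z)) → (~(z → x) ↔ ((z → z) → z)) = 7 → 6 = 6
(((y ∨ z) ↔ ((z ↔ y) ∨ x)) → (~(z ∨ y) ∨ (y → x))) → (((y ↔ y) → (z → z)) → (~(z → x) ↔ ((z → z) → z))) = 5 → 6 = 7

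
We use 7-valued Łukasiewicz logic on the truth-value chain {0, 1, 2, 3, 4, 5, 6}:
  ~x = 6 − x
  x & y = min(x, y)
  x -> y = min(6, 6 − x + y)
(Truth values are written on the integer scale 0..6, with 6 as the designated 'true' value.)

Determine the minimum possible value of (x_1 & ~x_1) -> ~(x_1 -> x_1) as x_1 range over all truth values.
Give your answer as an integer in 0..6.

3

Take x_1 = 3:
~x_1 = ~3 = 3
x_1 & ~x_1 = 3 & 3 = 3
x_1 -> x_1 = 3 -> 3 = 6
~(x_1 -> x_1) = ~6 = 0
(x_1 & ~x_1) -> ~(x_1 -> x_1) = 3 -> 0 = 3
No assignment yields a value below 3, so this is the minimum.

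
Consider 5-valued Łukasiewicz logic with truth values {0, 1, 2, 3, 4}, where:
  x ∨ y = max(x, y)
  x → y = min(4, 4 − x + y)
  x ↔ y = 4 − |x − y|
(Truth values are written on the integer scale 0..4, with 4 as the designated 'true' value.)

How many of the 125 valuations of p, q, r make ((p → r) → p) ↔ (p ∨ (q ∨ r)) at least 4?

value 4: 41 assignments (counts)
value 3: 38 assignments
value 2: 22 assignments
value 1: 15 assignments
value 0: 9 assignments
So 41 of the 125 assignments meet the threshold.

41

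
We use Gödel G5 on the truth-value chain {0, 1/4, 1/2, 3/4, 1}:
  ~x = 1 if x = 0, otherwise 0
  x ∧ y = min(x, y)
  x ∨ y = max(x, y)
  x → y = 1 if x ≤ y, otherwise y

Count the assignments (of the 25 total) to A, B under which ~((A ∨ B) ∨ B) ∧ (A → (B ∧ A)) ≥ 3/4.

value 1: 1 assignment (counts)
value 0: 24 assignments
So 1 of the 25 assignments meets the threshold.

1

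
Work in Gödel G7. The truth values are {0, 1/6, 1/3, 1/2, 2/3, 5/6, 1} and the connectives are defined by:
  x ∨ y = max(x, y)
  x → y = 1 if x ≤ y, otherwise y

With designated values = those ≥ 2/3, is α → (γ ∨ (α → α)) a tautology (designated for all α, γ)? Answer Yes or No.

At α = 1, γ = 2/3, for instance:
α → α = 1 → 1 = 1
γ ∨ (α → α) = 2/3 ∨ 1 = 1
α → (γ ∨ (α → α)) = 1 → 1 = 1
and checking the remaining 48 assignments likewise gives ≥ 2/3 in every case.

Yes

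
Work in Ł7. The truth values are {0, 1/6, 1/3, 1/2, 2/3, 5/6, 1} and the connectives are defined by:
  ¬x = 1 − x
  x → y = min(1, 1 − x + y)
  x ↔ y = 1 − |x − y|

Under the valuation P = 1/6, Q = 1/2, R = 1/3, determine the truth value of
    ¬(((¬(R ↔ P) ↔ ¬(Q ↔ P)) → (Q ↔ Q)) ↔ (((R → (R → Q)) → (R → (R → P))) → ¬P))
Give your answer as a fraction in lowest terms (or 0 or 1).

1/6

R ↔ P = 1/3 ↔ 1/6 = 5/6
¬(R ↔ P) = ¬5/6 = 1/6
Q ↔ P = 1/2 ↔ 1/6 = 2/3
¬(Q ↔ P) = ¬2/3 = 1/3
¬(R ↔ P) ↔ ¬(Q ↔ P) = 1/6 ↔ 1/3 = 5/6
Q ↔ Q = 1/2 ↔ 1/2 = 1
(¬(R ↔ P) ↔ ¬(Q ↔ P)) → (Q ↔ Q) = 5/6 → 1 = 1
R → Q = 1/3 → 1/2 = 1
R → (R → Q) = 1/3 → 1 = 1
R → P = 1/3 → 1/6 = 5/6
R → (R → P) = 1/3 → 5/6 = 1
(R → (R → Q)) → (R → (R → P)) = 1 → 1 = 1
¬P = ¬1/6 = 5/6
((R → (R → Q)) → (R → (R → P))) → ¬P = 1 → 5/6 = 5/6
((¬(R ↔ P) ↔ ¬(Q ↔ P)) → (Q ↔ Q)) ↔ (((R → (R → Q)) → (R → (R → P))) → ¬P) = 1 ↔ 5/6 = 5/6
¬(((¬(R ↔ P) ↔ ¬(Q ↔ P)) → (Q ↔ Q)) ↔ (((R → (R → Q)) → (R → (R → P))) → ¬P)) = ¬5/6 = 1/6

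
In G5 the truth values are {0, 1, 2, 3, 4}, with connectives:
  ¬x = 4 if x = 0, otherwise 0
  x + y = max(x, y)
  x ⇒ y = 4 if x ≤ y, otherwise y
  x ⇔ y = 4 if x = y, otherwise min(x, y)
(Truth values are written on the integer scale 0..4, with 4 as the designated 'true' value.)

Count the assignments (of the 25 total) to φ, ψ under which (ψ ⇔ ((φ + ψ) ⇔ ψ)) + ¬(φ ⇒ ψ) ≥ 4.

value 4: 15 assignments (counts)
value 3: 4 assignments
value 2: 3 assignments
value 1: 2 assignments
value 0: 1 assignment
So 15 of the 25 assignments meet the threshold.

15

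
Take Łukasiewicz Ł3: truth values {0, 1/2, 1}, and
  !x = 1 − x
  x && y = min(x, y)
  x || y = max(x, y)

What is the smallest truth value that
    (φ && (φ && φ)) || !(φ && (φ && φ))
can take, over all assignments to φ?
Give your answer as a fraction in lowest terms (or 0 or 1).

1/2

Take φ = 1/2:
φ && φ = 1/2 && 1/2 = 1/2
φ && (φ && φ) = 1/2 && 1/2 = 1/2
φ && φ = 1/2 && 1/2 = 1/2
φ && (φ && φ) = 1/2 && 1/2 = 1/2
!(φ && (φ && φ)) = !1/2 = 1/2
(φ && (φ && φ)) || !(φ && (φ && φ)) = 1/2 || 1/2 = 1/2
No assignment yields a value below 1/2, so this is the minimum.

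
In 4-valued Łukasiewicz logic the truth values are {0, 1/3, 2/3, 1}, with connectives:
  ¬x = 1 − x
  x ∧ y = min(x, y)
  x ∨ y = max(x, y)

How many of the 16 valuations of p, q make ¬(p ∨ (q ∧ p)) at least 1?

4

p = 0, q = 0 ↦ 1  ≥
p = 0, q = 1/3 ↦ 1  ≥
p = 0, q = 2/3 ↦ 1  ≥
p = 0, q = 1 ↦ 1  ≥
p = 1/3, q = 0 ↦ 2/3  <
p = 1/3, q = 1/3 ↦ 2/3  <
p = 1/3, q = 2/3 ↦ 2/3  <
p = 1/3, q = 1 ↦ 2/3  <
p = 2/3, q = 0 ↦ 1/3  <
p = 2/3, q = 1/3 ↦ 1/3  <
p = 2/3, q = 2/3 ↦ 1/3  <
p = 2/3, q = 1 ↦ 1/3  <
p = 1, q = 0 ↦ 0  <
p = 1, q = 1/3 ↦ 0  <
p = 1, q = 2/3 ↦ 0  <
p = 1, q = 1 ↦ 0  <
So 4 of the 16 assignments meet the threshold.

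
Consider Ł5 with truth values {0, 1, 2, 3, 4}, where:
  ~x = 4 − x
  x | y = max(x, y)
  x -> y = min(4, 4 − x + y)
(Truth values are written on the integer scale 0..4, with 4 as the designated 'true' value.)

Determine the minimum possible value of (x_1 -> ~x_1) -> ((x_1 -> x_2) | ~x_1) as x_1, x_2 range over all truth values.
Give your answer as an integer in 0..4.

2

Take x_1 = 2, x_2 = 0:
~x_1 = ~2 = 2
x_1 -> ~x_1 = 2 -> 2 = 4
x_1 -> x_2 = 2 -> 0 = 2
~x_1 = ~2 = 2
(x_1 -> x_2) | ~x_1 = 2 | 2 = 2
(x_1 -> ~x_1) -> ((x_1 -> x_2) | ~x_1) = 4 -> 2 = 2
No assignment yields a value below 2, so this is the minimum.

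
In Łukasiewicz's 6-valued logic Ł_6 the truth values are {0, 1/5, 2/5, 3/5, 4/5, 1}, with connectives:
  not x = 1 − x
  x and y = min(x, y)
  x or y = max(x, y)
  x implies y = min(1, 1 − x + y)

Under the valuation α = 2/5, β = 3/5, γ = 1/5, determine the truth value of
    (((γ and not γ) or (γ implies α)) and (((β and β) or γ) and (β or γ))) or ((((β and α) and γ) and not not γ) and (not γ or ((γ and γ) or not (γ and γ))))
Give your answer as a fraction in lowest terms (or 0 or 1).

not γ = not 1/5 = 4/5
γ and not γ = 1/5 and 4/5 = 1/5
γ implies α = 1/5 implies 2/5 = 1
(γ and not γ) or (γ implies α) = 1/5 or 1 = 1
β and β = 3/5 and 3/5 = 3/5
(β and β) or γ = 3/5 or 1/5 = 3/5
β or γ = 3/5 or 1/5 = 3/5
((β and β) or γ) and (β or γ) = 3/5 and 3/5 = 3/5
((γ and not γ) or (γ implies α)) and (((β and β) or γ) and (β or γ)) = 1 and 3/5 = 3/5
β and α = 3/5 and 2/5 = 2/5
(β and α) and γ = 2/5 and 1/5 = 1/5
not γ = not 1/5 = 4/5
not not γ = not 4/5 = 1/5
((β and α) and γ) and not not γ = 1/5 and 1/5 = 1/5
not γ = not 1/5 = 4/5
γ and γ = 1/5 and 1/5 = 1/5
γ and γ = 1/5 and 1/5 = 1/5
not (γ and γ) = not 1/5 = 4/5
(γ and γ) or not (γ and γ) = 1/5 or 4/5 = 4/5
not γ or ((γ and γ) or not (γ and γ)) = 4/5 or 4/5 = 4/5
(((β and α) and γ) and not not γ) and (not γ or ((γ and γ) or not (γ and γ))) = 1/5 and 4/5 = 1/5
(((γ and not γ) or (γ implies α)) and (((β and β) or γ) and (β or γ))) or ((((β and α) and γ) and not not γ) and (not γ or ((γ and γ) or not (γ and γ)))) = 3/5 or 1/5 = 3/5

3/5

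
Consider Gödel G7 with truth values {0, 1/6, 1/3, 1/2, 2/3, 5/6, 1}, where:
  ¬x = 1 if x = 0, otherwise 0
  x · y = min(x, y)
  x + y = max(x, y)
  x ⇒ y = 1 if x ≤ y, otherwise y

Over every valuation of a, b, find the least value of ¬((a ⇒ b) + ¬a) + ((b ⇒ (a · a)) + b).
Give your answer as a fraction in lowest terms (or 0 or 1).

1/6

Take a = 0, b = 1/6:
a ⇒ b = 0 ⇒ 1/6 = 1
¬a = ¬0 = 1
(a ⇒ b) + ¬a = 1 + 1 = 1
¬((a ⇒ b) + ¬a) = ¬1 = 0
a · a = 0 · 0 = 0
b ⇒ (a · a) = 1/6 ⇒ 0 = 0
(b ⇒ (a · a)) + b = 0 + 1/6 = 1/6
¬((a ⇒ b) + ¬a) + ((b ⇒ (a · a)) + b) = 0 + 1/6 = 1/6
No assignment yields a value below 1/6, so this is the minimum.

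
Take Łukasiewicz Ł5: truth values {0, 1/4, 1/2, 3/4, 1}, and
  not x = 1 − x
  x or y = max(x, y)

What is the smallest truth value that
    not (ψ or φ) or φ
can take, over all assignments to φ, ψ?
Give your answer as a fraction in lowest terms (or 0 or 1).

Take φ = 0, ψ = 1:
ψ or φ = 1 or 0 = 1
not (ψ or φ) = not 1 = 0
not (ψ or φ) or φ = 0 or 0 = 0
No assignment yields a value below 0, so this is the minimum.

0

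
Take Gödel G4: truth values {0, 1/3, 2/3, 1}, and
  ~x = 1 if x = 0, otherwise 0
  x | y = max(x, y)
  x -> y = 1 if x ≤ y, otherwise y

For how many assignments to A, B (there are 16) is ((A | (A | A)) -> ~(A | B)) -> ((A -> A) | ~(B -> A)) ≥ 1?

16

A = 0, B = 0 ↦ 1  ≥
A = 0, B = 1/3 ↦ 1  ≥
A = 0, B = 2/3 ↦ 1  ≥
A = 0, B = 1 ↦ 1  ≥
A = 1/3, B = 0 ↦ 1  ≥
A = 1/3, B = 1/3 ↦ 1  ≥
A = 1/3, B = 2/3 ↦ 1  ≥
A = 1/3, B = 1 ↦ 1  ≥
A = 2/3, B = 0 ↦ 1  ≥
A = 2/3, B = 1/3 ↦ 1  ≥
A = 2/3, B = 2/3 ↦ 1  ≥
A = 2/3, B = 1 ↦ 1  ≥
A = 1, B = 0 ↦ 1  ≥
A = 1, B = 1/3 ↦ 1  ≥
A = 1, B = 2/3 ↦ 1  ≥
A = 1, B = 1 ↦ 1  ≥
So 16 of the 16 assignments meet the threshold.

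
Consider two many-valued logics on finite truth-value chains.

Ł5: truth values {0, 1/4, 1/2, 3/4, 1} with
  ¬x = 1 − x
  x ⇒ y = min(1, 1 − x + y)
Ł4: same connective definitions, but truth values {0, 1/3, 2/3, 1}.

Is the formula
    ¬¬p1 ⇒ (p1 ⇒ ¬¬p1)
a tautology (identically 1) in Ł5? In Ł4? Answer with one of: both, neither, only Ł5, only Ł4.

both

In Ł5: every assignment gives 1 — tautology.
In Ł4: every assignment gives 1 — tautology.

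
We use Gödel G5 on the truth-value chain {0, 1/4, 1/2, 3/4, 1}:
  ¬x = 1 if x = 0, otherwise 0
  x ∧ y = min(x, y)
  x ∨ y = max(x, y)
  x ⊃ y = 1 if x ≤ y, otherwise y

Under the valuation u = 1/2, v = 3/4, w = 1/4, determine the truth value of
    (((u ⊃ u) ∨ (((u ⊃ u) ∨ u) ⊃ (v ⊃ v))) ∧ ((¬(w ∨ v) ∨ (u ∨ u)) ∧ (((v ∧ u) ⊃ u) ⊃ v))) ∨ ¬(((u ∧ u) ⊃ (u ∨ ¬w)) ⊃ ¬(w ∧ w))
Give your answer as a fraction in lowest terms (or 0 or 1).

u ⊃ u = 1/2 ⊃ 1/2 = 1
u ⊃ u = 1/2 ⊃ 1/2 = 1
(u ⊃ u) ∨ u = 1 ∨ 1/2 = 1
v ⊃ v = 3/4 ⊃ 3/4 = 1
((u ⊃ u) ∨ u) ⊃ (v ⊃ v) = 1 ⊃ 1 = 1
(u ⊃ u) ∨ (((u ⊃ u) ∨ u) ⊃ (v ⊃ v)) = 1 ∨ 1 = 1
w ∨ v = 1/4 ∨ 3/4 = 3/4
¬(w ∨ v) = ¬3/4 = 0
u ∨ u = 1/2 ∨ 1/2 = 1/2
¬(w ∨ v) ∨ (u ∨ u) = 0 ∨ 1/2 = 1/2
v ∧ u = 3/4 ∧ 1/2 = 1/2
(v ∧ u) ⊃ u = 1/2 ⊃ 1/2 = 1
((v ∧ u) ⊃ u) ⊃ v = 1 ⊃ 3/4 = 3/4
(¬(w ∨ v) ∨ (u ∨ u)) ∧ (((v ∧ u) ⊃ u) ⊃ v) = 1/2 ∧ 3/4 = 1/2
((u ⊃ u) ∨ (((u ⊃ u) ∨ u) ⊃ (v ⊃ v))) ∧ ((¬(w ∨ v) ∨ (u ∨ u)) ∧ (((v ∧ u) ⊃ u) ⊃ v)) = 1 ∧ 1/2 = 1/2
u ∧ u = 1/2 ∧ 1/2 = 1/2
¬w = ¬1/4 = 0
u ∨ ¬w = 1/2 ∨ 0 = 1/2
(u ∧ u) ⊃ (u ∨ ¬w) = 1/2 ⊃ 1/2 = 1
w ∧ w = 1/4 ∧ 1/4 = 1/4
¬(w ∧ w) = ¬1/4 = 0
((u ∧ u) ⊃ (u ∨ ¬w)) ⊃ ¬(w ∧ w) = 1 ⊃ 0 = 0
¬(((u ∧ u) ⊃ (u ∨ ¬w)) ⊃ ¬(w ∧ w)) = ¬0 = 1
(((u ⊃ u) ∨ (((u ⊃ u) ∨ u) ⊃ (v ⊃ v))) ∧ ((¬(w ∨ v) ∨ (u ∨ u)) ∧ (((v ∧ u) ⊃ u) ⊃ v))) ∨ ¬(((u ∧ u) ⊃ (u ∨ ¬w)) ⊃ ¬(w ∧ w)) = 1/2 ∨ 1 = 1

1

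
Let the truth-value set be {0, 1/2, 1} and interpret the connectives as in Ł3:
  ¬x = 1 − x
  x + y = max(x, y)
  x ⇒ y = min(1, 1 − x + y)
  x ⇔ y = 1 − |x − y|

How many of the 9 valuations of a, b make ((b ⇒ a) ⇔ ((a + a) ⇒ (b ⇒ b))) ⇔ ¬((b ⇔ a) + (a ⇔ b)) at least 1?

a = 0, b = 0 ↦ 0  <
a = 0, b = 1/2 ↦ 1  ≥
a = 0, b = 1 ↦ 0  <
a = 1/2, b = 0 ↦ 1/2  <
a = 1/2, b = 1/2 ↦ 0  <
a = 1/2, b = 1 ↦ 1  ≥
a = 1, b = 0 ↦ 1  ≥
a = 1, b = 1/2 ↦ 1/2  <
a = 1, b = 1 ↦ 0  <
So 3 of the 9 assignments meet the threshold.

3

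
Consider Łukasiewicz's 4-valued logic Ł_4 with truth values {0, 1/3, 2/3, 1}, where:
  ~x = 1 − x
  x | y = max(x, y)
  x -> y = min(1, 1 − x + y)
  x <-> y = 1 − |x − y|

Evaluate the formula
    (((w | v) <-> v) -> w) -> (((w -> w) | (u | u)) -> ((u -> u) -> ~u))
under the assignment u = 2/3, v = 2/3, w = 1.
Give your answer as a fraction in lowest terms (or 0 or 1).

w | v = 1 | 2/3 = 1
(w | v) <-> v = 1 <-> 2/3 = 2/3
((w | v) <-> v) -> w = 2/3 -> 1 = 1
w -> w = 1 -> 1 = 1
u | u = 2/3 | 2/3 = 2/3
(w -> w) | (u | u) = 1 | 2/3 = 1
u -> u = 2/3 -> 2/3 = 1
~u = ~2/3 = 1/3
(u -> u) -> ~u = 1 -> 1/3 = 1/3
((w -> w) | (u | u)) -> ((u -> u) -> ~u) = 1 -> 1/3 = 1/3
(((w | v) <-> v) -> w) -> (((w -> w) | (u | u)) -> ((u -> u) -> ~u)) = 1 -> 1/3 = 1/3

1/3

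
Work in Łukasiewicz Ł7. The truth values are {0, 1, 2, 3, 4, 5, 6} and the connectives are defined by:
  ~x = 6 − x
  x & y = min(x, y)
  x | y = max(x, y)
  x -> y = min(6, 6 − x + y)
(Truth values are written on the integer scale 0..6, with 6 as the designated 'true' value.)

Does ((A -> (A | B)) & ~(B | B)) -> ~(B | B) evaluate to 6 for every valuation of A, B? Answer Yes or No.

At A = 5, B = 0, for instance:
A | B = 5 | 0 = 5
A -> (A | B) = 5 -> 5 = 6
B | B = 0 | 0 = 0
~(B | B) = ~0 = 6
(A -> (A | B)) & ~(B | B) = 6 & 6 = 6
((A -> (A | B)) & ~(B | B)) -> ~(B | B) = 6 -> 6 = 6
and checking the remaining 48 assignments likewise gives ≥ 6 in every case.

Yes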